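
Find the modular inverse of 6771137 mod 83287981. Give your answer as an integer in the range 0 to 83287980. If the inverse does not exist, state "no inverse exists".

20047052

Extended Euclidean algorithm:
83287981 = 12*6771137 + 2034337
6771137 = 3*2034337 + 668126
2034337 = 3*668126 + 29959
668126 = 22*29959 + 9028
29959 = 3*9028 + 2875
9028 = 3*2875 + 403
2875 = 7*403 + 54
403 = 7*54 + 25
54 = 2*25 + 4
25 = 6*4 + 1
4 = 4*1 + 0
The gcd is 1. Working backward:
1 = 25 − 6·4
1 = −6·54 + 13·25
1 = 13·403 − 97·54
1 = −97·2875 + 692·403
1 = 692·9028 − 2173·2875
1 = −2173·29959 + 7211·9028
1 = 7211·668126 − 160815·29959
1 = −160815·2034337 + 489656·668126
1 = 489656·6771137 − 1629783·2034337
1 = −1629783·83287981 + 20047052·6771137
So 6771137·20047052 ≡ 1 (mod 83287981).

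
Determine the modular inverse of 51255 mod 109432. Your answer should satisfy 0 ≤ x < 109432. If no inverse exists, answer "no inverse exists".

gcd(109432, 51255) by repeated division:
109432 = 2·51255 + 6922
51255 = 7·6922 + 2801
6922 = 2·2801 + 1320
2801 = 2·1320 + 161
1320 = 8·161 + 32
161 = 5·32 + 1
32 = 32·1 + 0
gcd = 1, so the inverse exists. Back-substitute:
1 = 161 − 5·32
1 = −5·1320 + 41·161
1 = 41·2801 − 87·1320
1 = −87·6922 + 215·2801
1 = 215·51255 − 1592·6922
1 = −1592·109432 + 3399·51255
So 51255·3399 ≡ 1 (mod 109432).

3399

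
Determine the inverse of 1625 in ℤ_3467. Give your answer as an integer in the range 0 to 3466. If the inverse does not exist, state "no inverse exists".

687

Apply the Euclidean algorithm to 3467 and 1625:
3467 = 2*1625 + 217
1625 = 7*217 + 106
217 = 2*106 + 5
106 = 21*5 + 1
5 = 5*1 + 0
Since gcd(1625, 3467) = 1, back-substitute to write 1 as a combination:
1 = 106 − 21·5
1 = −21·217 + 43·106
1 = 43·1625 − 322·217
1 = −322·3467 + 687·1625
So 1625·687 ≡ 1 (mod 3467).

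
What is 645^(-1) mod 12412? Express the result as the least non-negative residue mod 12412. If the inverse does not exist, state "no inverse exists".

2925

Run Euclid on (12412, 645):
12412 = 19·645 + 157
645 = 4·157 + 17
157 = 9·17 + 4
17 = 4·4 + 1
4 = 4·1 + 0
The gcd is 1. Working backward:
1 = 17 − 4·4
1 = −4·157 + 37·17
1 = 37·645 − 152·157
1 = −152·12412 + 2925·645
So 645·2925 ≡ 1 (mod 12412).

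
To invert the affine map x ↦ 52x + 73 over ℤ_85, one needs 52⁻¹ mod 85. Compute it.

18

Extended Euclidean algorithm:
85 = 1*52 + 33
52 = 1*33 + 19
33 = 1*19 + 14
19 = 1*14 + 5
14 = 2*5 + 4
5 = 1*4 + 1
4 = 4*1 + 0
The gcd is 1. Working backward:
1 = 5 − 4
1 = −14 + 3·5
1 = 3·19 − 4·14
1 = −4·33 + 7·19
1 = 7·52 − 11·33
1 = −11·85 + 18·52
So 52·18 ≡ 1 (mod 85).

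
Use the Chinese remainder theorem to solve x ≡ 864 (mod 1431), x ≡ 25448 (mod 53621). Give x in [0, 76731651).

Write x = 864 + 1431·k. Then 1431·k ≡ 25448 − 864 ≡ 24584 (mod 53621).
Need 1431⁻¹ mod 53621. Extended Euclid on (53621, 1431):
53621 = 37×1431 + 674
1431 = 2×674 + 83
674 = 8×83 + 10
83 = 8×10 + 3
10 = 3×3 + 1
3 = 3×1 + 0
Back-substitute:
1 = 10 − 3·3
1 = −3·83 + 25·10
1 = 25·674 − 203·83
1 = −203·1431 + 431·674
1 = 431·53621 − 16150·1431
1431⁻¹ ≡ 37471 (mod 53621), so k ≡ 37471·24584 ≡ 31905 (mod 53621).
x = 864 + 1431·31905 = 45656919.

45656919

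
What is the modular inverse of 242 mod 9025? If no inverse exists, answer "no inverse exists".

Run Euclid on (9025, 242):
9025 = 37·242 + 71
242 = 3·71 + 29
71 = 2·29 + 13
29 = 2·13 + 3
13 = 4·3 + 1
3 = 3·1 + 0
The gcd is 1. Working backward:
1 = 13 − 4·3
1 = −4·29 + 9·13
1 = 9·71 − 22·29
1 = −22·242 + 75·71
1 = 75·9025 − 2797·242
Thus 242·(-2797) ≡ 1 (mod 9025); reducing, -2797 mod 9025 = 6228.

6228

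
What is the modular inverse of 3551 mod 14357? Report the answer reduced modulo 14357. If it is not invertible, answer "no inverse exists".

10322

Apply the Euclidean algorithm to 14357 and 3551:
14357 = 4×3551 + 153
3551 = 23×153 + 32
153 = 4×32 + 25
32 = 1×25 + 7
25 = 3×7 + 4
7 = 1×4 + 3
4 = 1×3 + 1
3 = 3×1 + 0
Since gcd(3551, 14357) = 1, back-substitute to write 1 as a combination:
1 = 4 − 3
1 = −7 + 2·4
1 = 2·25 − 7·7
1 = −7·32 + 9·25
1 = 9·153 − 43·32
1 = −43·3551 + 998·153
1 = 998·14357 − 4035·3551
Hence 3551⁻¹ ≡ -4035 ≡ 10322 (mod 14357).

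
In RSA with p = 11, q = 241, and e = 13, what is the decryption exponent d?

1477

φ(n) = (p−1)(q−1) = 10·240 = 2400.
Need d with 13·d ≡ 1 (mod 2400). Apply the extended Euclidean algorithm:
2400 = 184*13 + 8
13 = 1*8 + 5
8 = 1*5 + 3
5 = 1*3 + 2
3 = 1*2 + 1
2 = 2*1 + 0
Back-substitute:
1 = 3 − 2
1 = −5 + 2·3
1 = 2·8 − 3·5
1 = −3·13 + 5·8
1 = 5·2400 − 923·13
So 13·(-923) ≡ 1 (mod 2400), hence d ≡ -923 ≡ 1477 (mod 2400).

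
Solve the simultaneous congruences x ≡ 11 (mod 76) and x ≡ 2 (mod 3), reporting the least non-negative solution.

Write x = 11 + 76·k. Then 76·k ≡ 2 − 11 ≡ 0 (mod 3).
Need 76⁻¹ mod 3. Extended Euclid on (3, 1):
3 = 3×1 + 0
76⁻¹ ≡ 1 (mod 3), so k ≡ 1·0 ≡ 0 (mod 3).
x = 11 + 76·0 = 11.

11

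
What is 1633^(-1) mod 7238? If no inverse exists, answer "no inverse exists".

Run Euclid on (7238, 1633):
7238 = 4·1633 + 706
1633 = 2·706 + 221
706 = 3·221 + 43
221 = 5·43 + 6
43 = 7·6 + 1
6 = 6·1 + 0
Since gcd(1633, 7238) = 1, back-substitute to write 1 as a combination:
1 = 43 − 7·6
1 = −7·221 + 36·43
1 = 36·706 − 115·221
1 = −115·1633 + 266·706
1 = 266·7238 − 1179·1633
Thus 1633·(-1179) ≡ 1 (mod 7238); reducing, -1179 mod 7238 = 6059.

6059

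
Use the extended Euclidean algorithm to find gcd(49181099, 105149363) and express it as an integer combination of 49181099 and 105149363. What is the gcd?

11

Apply Euclid's algorithm to 105149363 and 49181099:
105149363 = 2·49181099 + 6787165
49181099 = 7·6787165 + 1670944
6787165 = 4·1670944 + 103389
1670944 = 16·103389 + 16720
103389 = 6·16720 + 3069
16720 = 5·3069 + 1375
3069 = 2·1375 + 319
1375 = 4·319 + 99
319 = 3·99 + 22
99 = 4·22 + 11
22 = 2·11 + 0
gcd(49181099, 105149363) = 11.
Express as a combination:
11 = 99 − 4·22
11 = −4·319 + 13·99
11 = 13·1375 − 56·319
11 = −56·3069 + 125·1375
11 = 125·16720 − 681·3069
11 = −681·103389 + 4211·16720
11 = 4211·1670944 − 68057·103389
11 = −68057·6787165 + 276439·1670944
11 = 276439·49181099 − 2003130·6787165
11 = −2003130·105149363 + 4282699·49181099
So 11 = (-2003130)·105149363 + (4282699)·49181099.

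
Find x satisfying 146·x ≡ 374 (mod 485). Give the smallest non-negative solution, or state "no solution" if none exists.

69

First find gcd(146, 485):
485 = 3×146 + 47
146 = 3×47 + 5
47 = 9×5 + 2
5 = 2×2 + 1
2 = 2×1 + 0
gcd = 1, so a unique solution mod 485 exists.
Back-substitute for the Bézout coefficients:
1 = 5 − 2·2
1 = −2·47 + 19·5
1 = 19·146 − 59·47
1 = −59·485 + 196·146
So 146·(196) ≡ 1 (mod 485), giving 146⁻¹ ≡ 196.
x ≡ 146⁻¹·374 ≡ 196·374 ≡ 69 (mod 485).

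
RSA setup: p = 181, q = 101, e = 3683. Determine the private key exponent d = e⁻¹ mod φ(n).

φ(n) = (p−1)(q−1) = 180·100 = 18000.
Need d with 3683·d ≡ 1 (mod 18000). Apply the extended Euclidean algorithm:
18000 = 4*3683 + 3268
3683 = 1*3268 + 415
3268 = 7*415 + 363
415 = 1*363 + 52
363 = 6*52 + 51
52 = 1*51 + 1
51 = 51*1 + 0
Back-substitute:
1 = 52 − 51
1 = −363 + 7·52
1 = 7·415 − 8·363
1 = −8·3268 + 63·415
1 = 63·3683 − 71·3268
1 = −71·18000 + 347·3683
So 3683·347 ≡ 1 (mod 18000), hence d = 347.

347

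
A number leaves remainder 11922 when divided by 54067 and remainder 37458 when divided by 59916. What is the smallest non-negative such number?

1754377938

Write x = 11922 + 54067·k. Then 54067·k ≡ 37458 − 11922 ≡ 25536 (mod 59916).
Need 54067⁻¹ mod 59916. Extended Euclid on (59916, 54067):
59916 = 1×54067 + 5849
54067 = 9×5849 + 1426
5849 = 4×1426 + 145
1426 = 9×145 + 121
145 = 1×121 + 24
121 = 5×24 + 1
24 = 24×1 + 0
Back-substitute:
1 = 121 − 5·24
1 = −5·145 + 6·121
1 = 6·1426 − 59·145
1 = −59·5849 + 242·1426
1 = 242·54067 − 2237·5849
1 = −2237·59916 + 2479·54067
54067⁻¹ ≡ 2479 (mod 59916), so k ≡ 2479·25536 ≡ 32448 (mod 59916).
x = 11922 + 54067·32448 = 1754377938.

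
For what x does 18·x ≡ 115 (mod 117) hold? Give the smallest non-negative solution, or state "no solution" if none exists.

gcd(18, 117):
117 = 6*18 + 9
18 = 2*9 + 0
gcd = 9, but 9 ∤ 115, so the congruence has no solution.

no solution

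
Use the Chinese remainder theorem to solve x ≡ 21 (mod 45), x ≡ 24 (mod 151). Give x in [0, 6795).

Write x = 21 + 45·k. Then 45·k ≡ 24 − 21 ≡ 3 (mod 151).
Need 45⁻¹ mod 151. Extended Euclid on (151, 45):
151 = 3*45 + 16
45 = 2*16 + 13
16 = 1*13 + 3
13 = 4*3 + 1
3 = 3*1 + 0
Back-substitute:
1 = 13 − 4·3
1 = −4·16 + 5·13
1 = 5·45 − 14·16
1 = −14·151 + 47·45
45⁻¹ ≡ 47 (mod 151), so k ≡ 47·3 ≡ 141 (mod 151).
x = 21 + 45·141 = 6366.

6366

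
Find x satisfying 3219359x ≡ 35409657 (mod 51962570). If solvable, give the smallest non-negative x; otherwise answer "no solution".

no solution

gcd(3219359, 51962570):
51962570 = 16*3219359 + 452826
3219359 = 7*452826 + 49577
452826 = 9*49577 + 6633
49577 = 7*6633 + 3146
6633 = 2*3146 + 341
3146 = 9*341 + 77
341 = 4*77 + 33
77 = 2*33 + 11
33 = 3*11 + 0
gcd = 11, but 11 ∤ 35409657, so the congruence has no solution.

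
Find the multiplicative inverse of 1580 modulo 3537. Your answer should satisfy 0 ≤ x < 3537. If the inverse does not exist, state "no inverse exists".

Extended Euclidean algorithm:
3537 = 2×1580 + 377
1580 = 4×377 + 72
377 = 5×72 + 17
72 = 4×17 + 4
17 = 4×4 + 1
4 = 4×1 + 0
gcd = 1, so the inverse exists. Back-substitute:
1 = 17 − 4·4
1 = −4·72 + 17·17
1 = 17·377 − 89·72
1 = −89·1580 + 373·377
1 = 373·3537 − 835·1580
Hence 1580⁻¹ ≡ -835 ≡ 2702 (mod 3537).

2702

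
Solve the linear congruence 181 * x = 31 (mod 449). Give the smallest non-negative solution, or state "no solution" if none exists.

407

First find gcd(181, 449):
449 = 2·181 + 87
181 = 2·87 + 7
87 = 12·7 + 3
7 = 2·3 + 1
3 = 3·1 + 0
gcd = 1, so a unique solution mod 449 exists.
Back-substitute for the Bézout coefficients:
1 = 7 − 2·3
1 = −2·87 + 25·7
1 = 25·181 − 52·87
1 = −52·449 + 129·181
So 181·(129) ≡ 1 (mod 449), giving 181⁻¹ ≡ 129.
x ≡ 181⁻¹·31 ≡ 129·31 ≡ 407 (mod 449).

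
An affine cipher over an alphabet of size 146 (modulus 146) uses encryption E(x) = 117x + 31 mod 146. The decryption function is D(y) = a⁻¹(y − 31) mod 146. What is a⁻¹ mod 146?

Apply the Euclidean algorithm to 146 and 117:
146 = 1*117 + 29
117 = 4*29 + 1
29 = 29*1 + 0
The gcd is 1. Working backward:
1 = 117 − 4·29
1 = −4·146 + 5·117
So 117·5 ≡ 1 (mod 146).

5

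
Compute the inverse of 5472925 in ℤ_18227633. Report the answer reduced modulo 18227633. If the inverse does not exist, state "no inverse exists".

12255705

gcd(18227633, 5472925) by repeated division:
18227633 = 3×5472925 + 1808858
5472925 = 3×1808858 + 46351
1808858 = 39×46351 + 1169
46351 = 39×1169 + 760
1169 = 1×760 + 409
760 = 1×409 + 351
409 = 1×351 + 58
351 = 6×58 + 3
58 = 19×3 + 1
3 = 3×1 + 0
Since gcd(5472925, 18227633) = 1, back-substitute to write 1 as a combination:
1 = 58 − 19·3
1 = −19·351 + 115·58
1 = 115·409 − 134·351
1 = −134·760 + 249·409
1 = 249·1169 − 383·760
1 = −383·46351 + 15186·1169
1 = 15186·1808858 − 592637·46351
1 = −592637·5472925 + 1793097·1808858
1 = 1793097·18227633 − 5971928·5472925
Thus 5472925·(-5971928) ≡ 1 (mod 18227633); reducing, -5971928 mod 18227633 = 12255705.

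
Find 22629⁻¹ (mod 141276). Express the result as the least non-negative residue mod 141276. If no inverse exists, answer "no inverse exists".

no inverse exists

Euclidean algorithm on 141276, 22629:
141276 = 6·22629 + 5502
22629 = 4·5502 + 621
5502 = 8·621 + 534
621 = 1·534 + 87
534 = 6·87 + 12
87 = 7·12 + 3
12 = 4·3 + 0
Since gcd = 3 > 1, 22629 is not a unit mod 141276.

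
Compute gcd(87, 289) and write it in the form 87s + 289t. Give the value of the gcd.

Repeated division:
289 = 3*87 + 28
87 = 3*28 + 3
28 = 9*3 + 1
3 = 3*1 + 0
gcd(87, 289) = 1.
Back-substituting:
1 = 28 − 9·3
1 = −9·87 + 28·28
1 = 28·289 − 93·87
So 1 = (28)·289 + (-93)·87.

1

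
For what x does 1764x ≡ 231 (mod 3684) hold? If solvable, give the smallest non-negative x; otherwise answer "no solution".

no solution

gcd(1764, 3684):
3684 = 2×1764 + 156
1764 = 11×156 + 48
156 = 3×48 + 12
48 = 4×12 + 0
gcd = 12, but 12 ∤ 231, so the congruence has no solution.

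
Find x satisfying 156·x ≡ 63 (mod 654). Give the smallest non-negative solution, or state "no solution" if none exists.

no solution

gcd(156, 654):
654 = 4*156 + 30
156 = 5*30 + 6
30 = 5*6 + 0
gcd = 6, but 6 ∤ 63, so the congruence has no solution.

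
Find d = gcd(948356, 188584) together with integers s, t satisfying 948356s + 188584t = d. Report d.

4

Apply Euclid's algorithm to 948356 and 188584:
948356 = 5×188584 + 5436
188584 = 34×5436 + 3760
5436 = 1×3760 + 1676
3760 = 2×1676 + 408
1676 = 4×408 + 44
408 = 9×44 + 12
44 = 3×12 + 8
12 = 1×8 + 4
8 = 2×4 + 0
gcd(948356, 188584) = 4.
Working backward:
4 = 12 − 8
4 = −44 + 4·12
4 = 4·408 − 37·44
4 = −37·1676 + 152·408
4 = 152·3760 − 341·1676
4 = −341·5436 + 493·3760
4 = 493·188584 − 17103·5436
4 = −17103·948356 + 86008·188584
So 4 = (-17103)·948356 + (86008)·188584.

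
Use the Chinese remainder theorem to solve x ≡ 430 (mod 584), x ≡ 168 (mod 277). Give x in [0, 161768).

81606

Write x = 430 + 584·k. Then 584·k ≡ 168 − 430 ≡ 15 (mod 277).
Need 584⁻¹ mod 277. Extended Euclid on (277, 30):
277 = 9×30 + 7
30 = 4×7 + 2
7 = 3×2 + 1
2 = 2×1 + 0
Back-substitute:
1 = 7 − 3·2
1 = −3·30 + 13·7
1 = 13·277 − 120·30
584⁻¹ ≡ 157 (mod 277), so k ≡ 157·15 ≡ 139 (mod 277).
x = 430 + 584·139 = 81606.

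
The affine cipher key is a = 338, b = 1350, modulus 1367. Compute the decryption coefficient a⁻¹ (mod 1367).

gcd(1367, 338) by repeated division:
1367 = 4*338 + 15
338 = 22*15 + 8
15 = 1*8 + 7
8 = 1*7 + 1
7 = 7*1 + 0
The gcd is 1. Working backward:
1 = 8 − 7
1 = −15 + 2·8
1 = 2·338 − 45·15
1 = −45·1367 + 182·338
So 338·182 ≡ 1 (mod 1367).

182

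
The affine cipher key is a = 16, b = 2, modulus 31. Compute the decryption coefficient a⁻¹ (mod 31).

Extended Euclidean algorithm:
31 = 1*16 + 15
16 = 1*15 + 1
15 = 15*1 + 0
gcd = 1, so the inverse exists. Back-substitute:
1 = 16 − 15
1 = −31 + 2·16
So 16·2 ≡ 1 (mod 31).

2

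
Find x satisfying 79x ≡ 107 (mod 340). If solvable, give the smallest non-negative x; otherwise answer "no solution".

53

First find gcd(79, 340):
340 = 4·79 + 24
79 = 3·24 + 7
24 = 3·7 + 3
7 = 2·3 + 1
3 = 3·1 + 0
gcd = 1, so a unique solution mod 340 exists.
Back-substitute for the Bézout coefficients:
1 = 7 − 2·3
1 = −2·24 + 7·7
1 = 7·79 − 23·24
1 = −23·340 + 99·79
So 79·(99) ≡ 1 (mod 340), giving 79⁻¹ ≡ 99.
x ≡ 79⁻¹·107 ≡ 99·107 ≡ 53 (mod 340).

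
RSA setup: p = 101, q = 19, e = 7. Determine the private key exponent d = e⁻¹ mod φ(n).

φ(n) = (p−1)(q−1) = 100·18 = 1800.
Need d with 7·d ≡ 1 (mod 1800). Apply the extended Euclidean algorithm:
1800 = 257×7 + 1
7 = 7×1 + 0
Back-substitute:
1 = 1800 − 257·7
So 7·(-257) ≡ 1 (mod 1800), hence d ≡ -257 ≡ 1543 (mod 1800).

1543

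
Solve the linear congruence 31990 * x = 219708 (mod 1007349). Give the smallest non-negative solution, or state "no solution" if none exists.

no solution

gcd(31990, 1007349):
1007349 = 31·31990 + 15659
31990 = 2·15659 + 672
15659 = 23·672 + 203
672 = 3·203 + 63
203 = 3·63 + 14
63 = 4·14 + 7
14 = 2·7 + 0
gcd = 7, but 7 ∤ 219708, so the congruence has no solution.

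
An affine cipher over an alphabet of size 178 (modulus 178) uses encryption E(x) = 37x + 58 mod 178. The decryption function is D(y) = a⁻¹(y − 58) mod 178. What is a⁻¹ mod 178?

gcd(178, 37) by repeated division:
178 = 4×37 + 30
37 = 1×30 + 7
30 = 4×7 + 2
7 = 3×2 + 1
2 = 2×1 + 0
gcd = 1, so the inverse exists. Back-substitute:
1 = 7 − 3·2
1 = −3·30 + 13·7
1 = 13·37 − 16·30
1 = −16·178 + 77·37
So 37·77 ≡ 1 (mod 178).

77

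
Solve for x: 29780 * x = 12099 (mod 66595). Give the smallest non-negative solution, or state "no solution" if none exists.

gcd(29780, 66595):
66595 = 2*29780 + 7035
29780 = 4*7035 + 1640
7035 = 4*1640 + 475
1640 = 3*475 + 215
475 = 2*215 + 45
215 = 4*45 + 35
45 = 1*35 + 10
35 = 3*10 + 5
10 = 2*5 + 0
gcd = 5, but 5 ∤ 12099, so the congruence has no solution.

no solution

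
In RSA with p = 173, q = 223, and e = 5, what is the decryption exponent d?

φ(n) = (p−1)(q−1) = 172·222 = 38184.
Need d with 5·d ≡ 1 (mod 38184). Apply the extended Euclidean algorithm:
38184 = 7636×5 + 4
5 = 1×4 + 1
4 = 4×1 + 0
Back-substitute:
1 = 5 − 4
1 = −38184 + 7637·5
So 5·7637 ≡ 1 (mod 38184), hence d = 7637.

7637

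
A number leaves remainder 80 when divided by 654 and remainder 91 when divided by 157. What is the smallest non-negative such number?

Write x = 80 + 654·k. Then 654·k ≡ 91 − 80 ≡ 11 (mod 157).
Need 654⁻¹ mod 157. Extended Euclid on (157, 26):
157 = 6*26 + 1
26 = 26*1 + 0
Back-substitute:
1 = 157 − 6·26
654⁻¹ ≡ 151 (mod 157), so k ≡ 151·11 ≡ 91 (mod 157).
x = 80 + 654·91 = 59594.

59594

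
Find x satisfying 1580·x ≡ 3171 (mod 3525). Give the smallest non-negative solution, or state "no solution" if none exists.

no solution

gcd(1580, 3525):
3525 = 2·1580 + 365
1580 = 4·365 + 120
365 = 3·120 + 5
120 = 24·5 + 0
gcd = 5, but 5 ∤ 3171, so the congruence has no solution.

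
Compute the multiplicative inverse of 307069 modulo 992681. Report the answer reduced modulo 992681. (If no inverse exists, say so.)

gcd(992681, 307069) by repeated division:
992681 = 3*307069 + 71474
307069 = 4*71474 + 21173
71474 = 3*21173 + 7955
21173 = 2*7955 + 5263
7955 = 1*5263 + 2692
5263 = 1*2692 + 2571
2692 = 1*2571 + 121
2571 = 21*121 + 30
121 = 4*30 + 1
30 = 30*1 + 0
The gcd is 1. Working backward:
1 = 121 − 4·30
1 = −4·2571 + 85·121
1 = 85·2692 − 89·2571
1 = −89·5263 + 174·2692
1 = 174·7955 − 263·5263
1 = −263·21173 + 700·7955
1 = 700·71474 − 2363·21173
1 = −2363·307069 + 10152·71474
1 = 10152·992681 − 32819·307069
Hence 307069⁻¹ ≡ -32819 ≡ 959862 (mod 992681).

959862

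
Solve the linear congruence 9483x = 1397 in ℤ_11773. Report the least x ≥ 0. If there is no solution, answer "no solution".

First find gcd(9483, 11773):
11773 = 1*9483 + 2290
9483 = 4*2290 + 323
2290 = 7*323 + 29
323 = 11*29 + 4
29 = 7*4 + 1
4 = 4*1 + 0
gcd = 1, so a unique solution mod 11773 exists.
Back-substitute for the Bézout coefficients:
1 = 29 − 7·4
1 = −7·323 + 78·29
1 = 78·2290 − 553·323
1 = −553·9483 + 2290·2290
1 = 2290·11773 − 2843·9483
So 9483·(-2843) ≡ 1 (mod 11773), giving 9483⁻¹ ≡ 8930.
x ≡ 9483⁻¹·1397 ≡ 8930·1397 ≡ 7603 (mod 11773).

7603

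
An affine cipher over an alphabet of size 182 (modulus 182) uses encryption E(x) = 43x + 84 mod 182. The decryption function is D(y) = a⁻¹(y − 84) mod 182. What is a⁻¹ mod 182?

127

Run Euclid on (182, 43):
182 = 4·43 + 10
43 = 4·10 + 3
10 = 3·3 + 1
3 = 3·1 + 0
Since gcd(43, 182) = 1, back-substitute to write 1 as a combination:
1 = 10 − 3·3
1 = −3·43 + 13·10
1 = 13·182 − 55·43
Thus 43·(-55) ≡ 1 (mod 182); reducing, -55 mod 182 = 127.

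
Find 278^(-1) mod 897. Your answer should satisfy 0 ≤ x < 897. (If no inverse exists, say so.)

242

Extended Euclidean algorithm:
897 = 3*278 + 63
278 = 4*63 + 26
63 = 2*26 + 11
26 = 2*11 + 4
11 = 2*4 + 3
4 = 1*3 + 1
3 = 3*1 + 0
Since gcd(278, 897) = 1, back-substitute to write 1 as a combination:
1 = 4 − 3
1 = −11 + 3·4
1 = 3·26 − 7·11
1 = −7·63 + 17·26
1 = 17·278 − 75·63
1 = −75·897 + 242·278
So 278·242 ≡ 1 (mod 897).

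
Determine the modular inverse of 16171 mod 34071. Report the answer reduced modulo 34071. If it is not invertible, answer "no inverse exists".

8434

Extended Euclidean algorithm:
34071 = 2×16171 + 1729
16171 = 9×1729 + 610
1729 = 2×610 + 509
610 = 1×509 + 101
509 = 5×101 + 4
101 = 25×4 + 1
4 = 4×1 + 0
The gcd is 1. Working backward:
1 = 101 − 25·4
1 = −25·509 + 126·101
1 = 126·610 − 151·509
1 = −151·1729 + 428·610
1 = 428·16171 − 4003·1729
1 = −4003·34071 + 8434·16171
So 16171·8434 ≡ 1 (mod 34071).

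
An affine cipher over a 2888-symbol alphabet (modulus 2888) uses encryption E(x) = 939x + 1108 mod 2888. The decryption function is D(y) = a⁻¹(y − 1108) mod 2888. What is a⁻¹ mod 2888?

1627

Apply the Euclidean algorithm to 2888 and 939:
2888 = 3*939 + 71
939 = 13*71 + 16
71 = 4*16 + 7
16 = 2*7 + 2
7 = 3*2 + 1
2 = 2*1 + 0
Since gcd(939, 2888) = 1, back-substitute to write 1 as a combination:
1 = 7 − 3·2
1 = −3·16 + 7·7
1 = 7·71 − 31·16
1 = −31·939 + 410·71
1 = 410·2888 − 1261·939
Thus 939·(-1261) ≡ 1 (mod 2888); reducing, -1261 mod 2888 = 1627.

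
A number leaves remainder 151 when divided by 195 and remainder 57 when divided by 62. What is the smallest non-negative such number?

Write x = 151 + 195·k. Then 195·k ≡ 57 − 151 ≡ 30 (mod 62).
Need 195⁻¹ mod 62. Extended Euclid on (62, 9):
62 = 6*9 + 8
9 = 1*8 + 1
8 = 8*1 + 0
Back-substitute:
1 = 9 − 8
1 = −62 + 7·9
195⁻¹ ≡ 7 (mod 62), so k ≡ 7·30 ≡ 24 (mod 62).
x = 151 + 195·24 = 4831.

4831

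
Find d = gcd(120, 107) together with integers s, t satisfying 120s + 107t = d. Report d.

Apply Euclid's algorithm to 120 and 107:
120 = 1*107 + 13
107 = 8*13 + 3
13 = 4*3 + 1
3 = 3*1 + 0
gcd(120, 107) = 1.
Express as a combination:
1 = 13 − 4·3
1 = −4·107 + 33·13
1 = 33·120 − 37·107
So 1 = (33)·120 + (-37)·107.

1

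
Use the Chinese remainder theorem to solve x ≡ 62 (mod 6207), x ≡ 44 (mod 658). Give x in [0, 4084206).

Write x = 62 + 6207·k. Then 6207·k ≡ 44 − 62 ≡ 640 (mod 658).
Need 6207⁻¹ mod 658. Extended Euclid on (658, 285):
658 = 2×285 + 88
285 = 3×88 + 21
88 = 4×21 + 4
21 = 5×4 + 1
4 = 4×1 + 0
Back-substitute:
1 = 21 − 5·4
1 = −5·88 + 21·21
1 = 21·285 − 68·88
1 = −68·658 + 157·285
6207⁻¹ ≡ 157 (mod 658), so k ≡ 157·640 ≡ 464 (mod 658).
x = 62 + 6207·464 = 2880110.

2880110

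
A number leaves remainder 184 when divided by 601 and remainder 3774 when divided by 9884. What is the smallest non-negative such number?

181686

Write x = 184 + 601·k. Then 601·k ≡ 3774 − 184 ≡ 3590 (mod 9884).
Need 601⁻¹ mod 9884. Extended Euclid on (9884, 601):
9884 = 16*601 + 268
601 = 2*268 + 65
268 = 4*65 + 8
65 = 8*8 + 1
8 = 8*1 + 0
Back-substitute:
1 = 65 − 8·8
1 = −8·268 + 33·65
1 = 33·601 − 74·268
1 = −74·9884 + 1217·601
601⁻¹ ≡ 1217 (mod 9884), so k ≡ 1217·3590 ≡ 302 (mod 9884).
x = 184 + 601·302 = 181686.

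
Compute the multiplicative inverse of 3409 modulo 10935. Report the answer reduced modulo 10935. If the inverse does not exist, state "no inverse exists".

Apply the Euclidean algorithm to 10935 and 3409:
10935 = 3*3409 + 708
3409 = 4*708 + 577
708 = 1*577 + 131
577 = 4*131 + 53
131 = 2*53 + 25
53 = 2*25 + 3
25 = 8*3 + 1
3 = 3*1 + 0
gcd = 1, so the inverse exists. Back-substitute:
1 = 25 − 8·3
1 = −8·53 + 17·25
1 = 17·131 − 42·53
1 = −42·577 + 185·131
1 = 185·708 − 227·577
1 = −227·3409 + 1093·708
1 = 1093·10935 − 3506·3409
Hence 3409⁻¹ ≡ -3506 ≡ 7429 (mod 10935).

7429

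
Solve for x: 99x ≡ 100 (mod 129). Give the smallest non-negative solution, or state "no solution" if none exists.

no solution

gcd(99, 129):
129 = 1·99 + 30
99 = 3·30 + 9
30 = 3·9 + 3
9 = 3·3 + 0
gcd = 3, but 3 ∤ 100, so the congruence has no solution.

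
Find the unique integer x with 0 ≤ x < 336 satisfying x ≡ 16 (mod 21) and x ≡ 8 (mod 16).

Write x = 16 + 21·k. Then 21·k ≡ 8 − 16 ≡ 8 (mod 16).
Need 21⁻¹ mod 16. Extended Euclid on (16, 5):
16 = 3·5 + 1
5 = 5·1 + 0
Back-substitute:
1 = 16 − 3·5
21⁻¹ ≡ 13 (mod 16), so k ≡ 13·8 ≡ 8 (mod 16).
x = 16 + 21·8 = 184.

184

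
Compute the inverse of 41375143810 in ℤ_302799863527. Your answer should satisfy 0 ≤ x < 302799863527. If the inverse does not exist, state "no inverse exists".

Euclidean algorithm on 302799863527, 41375143810:
302799863527 = 7·41375143810 + 13173856857
41375143810 = 3·13173856857 + 1853573239
13173856857 = 7·1853573239 + 198844184
1853573239 = 9·198844184 + 63975583
198844184 = 3·63975583 + 6917435
63975583 = 9·6917435 + 1718668
6917435 = 4·1718668 + 42763
1718668 = 40·42763 + 8148
42763 = 5·8148 + 2023
8148 = 4·2023 + 56
2023 = 36·56 + 7
56 = 8·7 + 0
Since gcd = 7 > 1, 41375143810 is not a unit mod 302799863527.

no inverse exists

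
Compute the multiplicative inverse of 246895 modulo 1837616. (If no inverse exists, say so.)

Compute gcd(246895, 1837616):
1837616 = 7·246895 + 109351
246895 = 2·109351 + 28193
109351 = 3·28193 + 24772
28193 = 1·24772 + 3421
24772 = 7·3421 + 825
3421 = 4·825 + 121
825 = 6·121 + 99
121 = 1·99 + 22
99 = 4·22 + 11
22 = 2·11 + 0
The gcd is 11, not 1, hence no inverse exists.

no inverse exists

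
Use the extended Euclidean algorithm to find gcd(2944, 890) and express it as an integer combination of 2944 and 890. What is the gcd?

Euclidean algorithm:
2944 = 3·890 + 274
890 = 3·274 + 68
274 = 4·68 + 2
68 = 34·2 + 0
gcd(2944, 890) = 2.
Working backward:
2 = 274 − 4·68
2 = −4·890 + 13·274
2 = 13·2944 − 43·890
So 2 = (13)·2944 + (-43)·890.

2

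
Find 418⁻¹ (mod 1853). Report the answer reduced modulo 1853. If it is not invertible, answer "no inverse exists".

gcd(1853, 418) by repeated division:
1853 = 4×418 + 181
418 = 2×181 + 56
181 = 3×56 + 13
56 = 4×13 + 4
13 = 3×4 + 1
4 = 4×1 + 0
The gcd is 1. Working backward:
1 = 13 − 3·4
1 = −3·56 + 13·13
1 = 13·181 − 42·56
1 = −42·418 + 97·181
1 = 97·1853 − 430·418
So 418·(-430) ≡ 1 (mod 1853), and -430 ≡ 1423 (mod 1853).

1423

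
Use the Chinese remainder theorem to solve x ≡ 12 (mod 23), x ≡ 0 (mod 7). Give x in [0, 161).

Write x = 12 + 23·k. Then 23·k ≡ 0 − 12 ≡ 2 (mod 7).
Need 23⁻¹ mod 7. Extended Euclid on (7, 2):
7 = 3·2 + 1
2 = 2·1 + 0
Back-substitute:
1 = 7 − 3·2
23⁻¹ ≡ 4 (mod 7), so k ≡ 4·2 ≡ 1 (mod 7).
x = 12 + 23·1 = 35.

35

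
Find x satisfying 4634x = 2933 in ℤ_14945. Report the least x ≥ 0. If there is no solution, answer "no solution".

First find gcd(4634, 14945):
14945 = 3·4634 + 1043
4634 = 4·1043 + 462
1043 = 2·462 + 119
462 = 3·119 + 105
119 = 1·105 + 14
105 = 7·14 + 7
14 = 2·7 + 0
gcd = 7 and 7 | 2933, so solutions exist. Divide through by 7: 662x ≡ 419 (mod 2135).
Now find 662⁻¹ mod 2135:
2135 = 3·662 + 149
662 = 4·149 + 66
149 = 2·66 + 17
66 = 3·17 + 15
17 = 1·15 + 2
15 = 7·2 + 1
2 = 2·1 + 0
Back-substitute:
1 = 15 − 7·2
1 = −7·17 + 8·15
1 = 8·66 − 31·17
1 = −31·149 + 70·66
1 = 70·662 − 311·149
1 = −311·2135 + 1003·662
So 662⁻¹ ≡ 1003 (mod 2135).
Then x ≡ 1003·419 ≡ 1797 (mod 2135); the smallest non-negative solution is x = 1797.

1797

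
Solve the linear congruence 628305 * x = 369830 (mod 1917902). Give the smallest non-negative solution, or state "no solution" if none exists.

70666

First find gcd(628305, 1917902):
1917902 = 3*628305 + 32987
628305 = 19*32987 + 1552
32987 = 21*1552 + 395
1552 = 3*395 + 367
395 = 1*367 + 28
367 = 13*28 + 3
28 = 9*3 + 1
3 = 3*1 + 0
gcd = 1, so a unique solution mod 1917902 exists.
Back-substitute for the Bézout coefficients:
1 = 28 − 9·3
1 = −9·367 + 118·28
1 = 118·395 − 127·367
1 = −127·1552 + 499·395
1 = 499·32987 − 10606·1552
1 = −10606·628305 + 202013·32987
1 = 202013·1917902 − 616645·628305
So 628305·(-616645) ≡ 1 (mod 1917902), giving 628305⁻¹ ≡ 1301257.
x ≡ 628305⁻¹·369830 ≡ 1301257·369830 ≡ 70666 (mod 1917902).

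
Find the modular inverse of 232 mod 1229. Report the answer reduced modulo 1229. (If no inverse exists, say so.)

Extended Euclidean algorithm:
1229 = 5×232 + 69
232 = 3×69 + 25
69 = 2×25 + 19
25 = 1×19 + 6
19 = 3×6 + 1
6 = 6×1 + 0
gcd = 1, so the inverse exists. Back-substitute:
1 = 19 − 3·6
1 = −3·25 + 4·19
1 = 4·69 − 11·25
1 = −11·232 + 37·69
1 = 37·1229 − 196·232
Thus 232·(-196) ≡ 1 (mod 1229); reducing, -196 mod 1229 = 1033.

1033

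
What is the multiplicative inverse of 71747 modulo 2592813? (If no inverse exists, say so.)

Extended Euclidean algorithm:
2592813 = 36·71747 + 9921
71747 = 7·9921 + 2300
9921 = 4·2300 + 721
2300 = 3·721 + 137
721 = 5·137 + 36
137 = 3·36 + 29
36 = 1·29 + 7
29 = 4·7 + 1
7 = 7·1 + 0
The gcd is 1. Working backward:
1 = 29 − 4·7
1 = −4·36 + 5·29
1 = 5·137 − 19·36
1 = −19·721 + 100·137
1 = 100·2300 − 319·721
1 = −319·9921 + 1376·2300
1 = 1376·71747 − 9951·9921
1 = −9951·2592813 + 359612·71747
So 71747·359612 ≡ 1 (mod 2592813).

359612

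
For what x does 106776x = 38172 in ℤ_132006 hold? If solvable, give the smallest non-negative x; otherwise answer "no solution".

First find gcd(106776, 132006):
132006 = 1·106776 + 25230
106776 = 4·25230 + 5856
25230 = 4·5856 + 1806
5856 = 3·1806 + 438
1806 = 4·438 + 54
438 = 8·54 + 6
54 = 9·6 + 0
gcd = 6 and 6 | 38172, so solutions exist. Divide through by 6: 17796x ≡ 6362 (mod 22001).
Now find 17796⁻¹ mod 22001:
22001 = 1·17796 + 4205
17796 = 4·4205 + 976
4205 = 4·976 + 301
976 = 3·301 + 73
301 = 4·73 + 9
73 = 8·9 + 1
9 = 9·1 + 0
Back-substitute:
1 = 73 − 8·9
1 = −8·301 + 33·73
1 = 33·976 − 107·301
1 = −107·4205 + 461·976
1 = 461·17796 − 1951·4205
1 = −1951·22001 + 2412·17796
So 17796⁻¹ ≡ 2412 (mod 22001).
Then x ≡ 2412·6362 ≡ 10447 (mod 22001); the smallest non-negative solution is x = 10447.

10447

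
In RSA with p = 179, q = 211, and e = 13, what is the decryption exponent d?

φ(n) = (p−1)(q−1) = 178·210 = 37380.
Need d with 13·d ≡ 1 (mod 37380). Apply the extended Euclidean algorithm:
37380 = 2875×13 + 5
13 = 2×5 + 3
5 = 1×3 + 2
3 = 1×2 + 1
2 = 2×1 + 0
Back-substitute:
1 = 3 − 2
1 = −5 + 2·3
1 = 2·13 − 5·5
1 = −5·37380 + 14377·13
So 13·14377 ≡ 1 (mod 37380), hence d = 14377.

14377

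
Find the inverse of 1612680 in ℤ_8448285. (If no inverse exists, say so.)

no inverse exists

Euclidean algorithm on 8448285, 1612680:
8448285 = 5×1612680 + 384885
1612680 = 4×384885 + 73140
384885 = 5×73140 + 19185
73140 = 3×19185 + 15585
19185 = 1×15585 + 3600
15585 = 4×3600 + 1185
3600 = 3×1185 + 45
1185 = 26×45 + 15
45 = 3×15 + 0
The gcd is 15, not 1, hence no inverse exists.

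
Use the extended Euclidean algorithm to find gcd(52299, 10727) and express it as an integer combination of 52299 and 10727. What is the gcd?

1

Repeated division:
52299 = 4×10727 + 9391
10727 = 1×9391 + 1336
9391 = 7×1336 + 39
1336 = 34×39 + 10
39 = 3×10 + 9
10 = 1×9 + 1
9 = 9×1 + 0
gcd(52299, 10727) = 1.
Back-substituting:
1 = 10 − 9
1 = −39 + 4·10
1 = 4·1336 − 137·39
1 = −137·9391 + 963·1336
1 = 963·10727 − 1100·9391
1 = −1100·52299 + 5363·10727
So 1 = (-1100)·52299 + (5363)·10727.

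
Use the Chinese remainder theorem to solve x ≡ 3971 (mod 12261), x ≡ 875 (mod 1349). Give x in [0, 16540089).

2995655

Write x = 3971 + 12261·k. Then 12261·k ≡ 875 − 3971 ≡ 951 (mod 1349).
Need 12261⁻¹ mod 1349. Extended Euclid on (1349, 120):
1349 = 11*120 + 29
120 = 4*29 + 4
29 = 7*4 + 1
4 = 4*1 + 0
Back-substitute:
1 = 29 − 7·4
1 = −7·120 + 29·29
1 = 29·1349 − 326·120
12261⁻¹ ≡ 1023 (mod 1349), so k ≡ 1023·951 ≡ 244 (mod 1349).
x = 3971 + 12261·244 = 2995655.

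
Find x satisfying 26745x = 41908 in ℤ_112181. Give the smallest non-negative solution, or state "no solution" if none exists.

First find gcd(26745, 112181):
112181 = 4×26745 + 5201
26745 = 5×5201 + 740
5201 = 7×740 + 21
740 = 35×21 + 5
21 = 4×5 + 1
5 = 5×1 + 0
gcd = 1, so a unique solution mod 112181 exists.
Back-substitute for the Bézout coefficients:
1 = 21 − 4·5
1 = −4·740 + 141·21
1 = 141·5201 − 991·740
1 = −991·26745 + 5096·5201
1 = 5096·112181 − 21375·26745
So 26745·(-21375) ≡ 1 (mod 112181), giving 26745⁻¹ ≡ 90806.
x ≡ 26745⁻¹·41908 ≡ 90806·41908 ≡ 93966 (mod 112181).

93966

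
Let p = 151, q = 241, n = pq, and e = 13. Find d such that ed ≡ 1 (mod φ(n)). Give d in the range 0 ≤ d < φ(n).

φ(n) = (p−1)(q−1) = 150·240 = 36000.
Need d with 13·d ≡ 1 (mod 36000). Apply the extended Euclidean algorithm:
36000 = 2769·13 + 3
13 = 4·3 + 1
3 = 3·1 + 0
Back-substitute:
1 = 13 − 4·3
1 = −4·36000 + 11077·13
So 13·11077 ≡ 1 (mod 36000), hence d = 11077.

11077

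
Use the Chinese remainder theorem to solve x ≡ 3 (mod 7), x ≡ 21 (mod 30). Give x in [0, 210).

Write x = 3 + 7·k. Then 7·k ≡ 21 − 3 ≡ 18 (mod 30).
Need 7⁻¹ mod 30. Extended Euclid on (30, 7):
30 = 4·7 + 2
7 = 3·2 + 1
2 = 2·1 + 0
Back-substitute:
1 = 7 − 3·2
1 = −3·30 + 13·7
7⁻¹ ≡ 13 (mod 30), so k ≡ 13·18 ≡ 24 (mod 30).
x = 3 + 7·24 = 171.

171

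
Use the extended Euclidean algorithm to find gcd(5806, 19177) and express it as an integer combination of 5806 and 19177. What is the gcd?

Apply Euclid's algorithm to 19177 and 5806:
19177 = 3×5806 + 1759
5806 = 3×1759 + 529
1759 = 3×529 + 172
529 = 3×172 + 13
172 = 13×13 + 3
13 = 4×3 + 1
3 = 3×1 + 0
gcd(5806, 19177) = 1.
Back-substituting:
1 = 13 − 4·3
1 = −4·172 + 53·13
1 = 53·529 − 163·172
1 = −163·1759 + 542·529
1 = 542·5806 − 1789·1759
1 = −1789·19177 + 5909·5806
So 1 = (-1789)·19177 + (5909)·5806.

1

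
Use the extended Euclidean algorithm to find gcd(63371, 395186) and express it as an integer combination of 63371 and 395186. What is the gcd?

11

Apply Euclid's algorithm to 395186 and 63371:
395186 = 6×63371 + 14960
63371 = 4×14960 + 3531
14960 = 4×3531 + 836
3531 = 4×836 + 187
836 = 4×187 + 88
187 = 2×88 + 11
88 = 8×11 + 0
gcd(63371, 395186) = 11.
Working backward:
11 = 187 − 2·88
11 = −2·836 + 9·187
11 = 9·3531 − 38·836
11 = −38·14960 + 161·3531
11 = 161·63371 − 682·14960
11 = −682·395186 + 4253·63371
So 11 = (-682)·395186 + (4253)·63371.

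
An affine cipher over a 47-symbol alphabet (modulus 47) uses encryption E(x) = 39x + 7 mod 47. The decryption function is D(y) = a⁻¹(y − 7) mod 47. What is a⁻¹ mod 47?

gcd(47, 39) by repeated division:
47 = 1·39 + 8
39 = 4·8 + 7
8 = 1·7 + 1
7 = 7·1 + 0
gcd = 1, so the inverse exists. Back-substitute:
1 = 8 − 7
1 = −39 + 5·8
1 = 5·47 − 6·39
Hence 39⁻¹ ≡ -6 ≡ 41 (mod 47).

41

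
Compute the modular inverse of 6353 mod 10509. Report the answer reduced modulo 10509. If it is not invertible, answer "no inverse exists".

Extended Euclidean algorithm:
10509 = 1×6353 + 4156
6353 = 1×4156 + 2197
4156 = 1×2197 + 1959
2197 = 1×1959 + 238
1959 = 8×238 + 55
238 = 4×55 + 18
55 = 3×18 + 1
18 = 18×1 + 0
The gcd is 1. Working backward:
1 = 55 − 3·18
1 = −3·238 + 13·55
1 = 13·1959 − 107·238
1 = −107·2197 + 120·1959
1 = 120·4156 − 227·2197
1 = −227·6353 + 347·4156
1 = 347·10509 − 574·6353
Hence 6353⁻¹ ≡ -574 ≡ 9935 (mod 10509).

9935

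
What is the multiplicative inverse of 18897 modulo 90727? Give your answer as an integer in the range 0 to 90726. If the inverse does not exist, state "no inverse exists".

27981

Run Euclid on (90727, 18897):
90727 = 4×18897 + 15139
18897 = 1×15139 + 3758
15139 = 4×3758 + 107
3758 = 35×107 + 13
107 = 8×13 + 3
13 = 4×3 + 1
3 = 3×1 + 0
Since gcd(18897, 90727) = 1, back-substitute to write 1 as a combination:
1 = 13 − 4·3
1 = −4·107 + 33·13
1 = 33·3758 − 1159·107
1 = −1159·15139 + 4669·3758
1 = 4669·18897 − 5828·15139
1 = −5828·90727 + 27981·18897
So 18897·27981 ≡ 1 (mod 90727).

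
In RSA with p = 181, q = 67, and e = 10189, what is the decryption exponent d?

φ(n) = (p−1)(q−1) = 180·66 = 11880.
Need d with 10189·d ≡ 1 (mod 11880). Apply the extended Euclidean algorithm:
11880 = 1*10189 + 1691
10189 = 6*1691 + 43
1691 = 39*43 + 14
43 = 3*14 + 1
14 = 14*1 + 0
Back-substitute:
1 = 43 − 3·14
1 = −3·1691 + 118·43
1 = 118·10189 − 711·1691
1 = −711·11880 + 829·10189
So 10189·829 ≡ 1 (mod 11880), hence d = 829.

829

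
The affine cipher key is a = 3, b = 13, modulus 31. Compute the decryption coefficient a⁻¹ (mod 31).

Apply the Euclidean algorithm to 31 and 3:
31 = 10×3 + 1
3 = 3×1 + 0
gcd = 1, so the inverse exists. Back-substitute:
1 = 31 − 10·3
Thus 3·(-10) ≡ 1 (mod 31); reducing, -10 mod 31 = 21.

21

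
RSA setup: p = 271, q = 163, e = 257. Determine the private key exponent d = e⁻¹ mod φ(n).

φ(n) = (p−1)(q−1) = 270·162 = 43740.
Need d with 257·d ≡ 1 (mod 43740). Apply the extended Euclidean algorithm:
43740 = 170×257 + 50
257 = 5×50 + 7
50 = 7×7 + 1
7 = 7×1 + 0
Back-substitute:
1 = 50 − 7·7
1 = −7·257 + 36·50
1 = 36·43740 − 6127·257
So 257·(-6127) ≡ 1 (mod 43740), hence d ≡ -6127 ≡ 37613 (mod 43740).

37613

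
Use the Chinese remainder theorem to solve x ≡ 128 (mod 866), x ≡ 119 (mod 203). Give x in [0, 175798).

146482

Write x = 128 + 866·k. Then 866·k ≡ 119 − 128 ≡ 194 (mod 203).
Need 866⁻¹ mod 203. Extended Euclid on (203, 54):
203 = 3×54 + 41
54 = 1×41 + 13
41 = 3×13 + 2
13 = 6×2 + 1
2 = 2×1 + 0
Back-substitute:
1 = 13 − 6·2
1 = −6·41 + 19·13
1 = 19·54 − 25·41
1 = −25·203 + 94·54
866⁻¹ ≡ 94 (mod 203), so k ≡ 94·194 ≡ 169 (mod 203).
x = 128 + 866·169 = 146482.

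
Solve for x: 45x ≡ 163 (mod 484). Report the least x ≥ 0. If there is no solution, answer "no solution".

First find gcd(45, 484):
484 = 10*45 + 34
45 = 1*34 + 11
34 = 3*11 + 1
11 = 11*1 + 0
gcd = 1, so a unique solution mod 484 exists.
Back-substitute for the Bézout coefficients:
1 = 34 − 3·11
1 = −3·45 + 4·34
1 = 4·484 − 43·45
So 45·(-43) ≡ 1 (mod 484), giving 45⁻¹ ≡ 441.
x ≡ 45⁻¹·163 ≡ 441·163 ≡ 251 (mod 484).

251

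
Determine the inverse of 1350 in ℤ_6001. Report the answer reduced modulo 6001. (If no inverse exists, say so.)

4663

Run Euclid on (6001, 1350):
6001 = 4*1350 + 601
1350 = 2*601 + 148
601 = 4*148 + 9
148 = 16*9 + 4
9 = 2*4 + 1
4 = 4*1 + 0
The gcd is 1. Working backward:
1 = 9 − 2·4
1 = −2·148 + 33·9
1 = 33·601 − 134·148
1 = −134·1350 + 301·601
1 = 301·6001 − 1338·1350
So 1350·(-1338) ≡ 1 (mod 6001), and -1338 ≡ 4663 (mod 6001).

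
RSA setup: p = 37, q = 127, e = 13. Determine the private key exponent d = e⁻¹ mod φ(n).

349

φ(n) = (p−1)(q−1) = 36·126 = 4536.
Need d with 13·d ≡ 1 (mod 4536). Apply the extended Euclidean algorithm:
4536 = 348×13 + 12
13 = 1×12 + 1
12 = 12×1 + 0
Back-substitute:
1 = 13 − 12
1 = −4536 + 349·13
So 13·349 ≡ 1 (mod 4536), hence d = 349.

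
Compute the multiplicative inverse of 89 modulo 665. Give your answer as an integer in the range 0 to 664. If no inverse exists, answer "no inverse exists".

269

Apply the Euclidean algorithm to 665 and 89:
665 = 7*89 + 42
89 = 2*42 + 5
42 = 8*5 + 2
5 = 2*2 + 1
2 = 2*1 + 0
The gcd is 1. Working backward:
1 = 5 − 2·2
1 = −2·42 + 17·5
1 = 17·89 − 36·42
1 = −36·665 + 269·89
So 89·269 ≡ 1 (mod 665).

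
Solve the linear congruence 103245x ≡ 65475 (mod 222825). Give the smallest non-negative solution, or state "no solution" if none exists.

First find gcd(103245, 222825):
222825 = 2*103245 + 16335
103245 = 6*16335 + 5235
16335 = 3*5235 + 630
5235 = 8*630 + 195
630 = 3*195 + 45
195 = 4*45 + 15
45 = 3*15 + 0
gcd = 15 and 15 | 65475, so solutions exist. Divide through by 15: 6883x ≡ 4365 (mod 14855).
Now find 6883⁻¹ mod 14855:
14855 = 2*6883 + 1089
6883 = 6*1089 + 349
1089 = 3*349 + 42
349 = 8*42 + 13
42 = 3*13 + 3
13 = 4*3 + 1
3 = 3*1 + 0
Back-substitute:
1 = 13 − 4·3
1 = −4·42 + 13·13
1 = 13·349 − 108·42
1 = −108·1089 + 337·349
1 = 337·6883 − 2130·1089
1 = −2130·14855 + 4597·6883
So 6883⁻¹ ≡ 4597 (mod 14855).
Then x ≡ 4597·4365 ≡ 11655 (mod 14855); the smallest non-negative solution is x = 11655.

11655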